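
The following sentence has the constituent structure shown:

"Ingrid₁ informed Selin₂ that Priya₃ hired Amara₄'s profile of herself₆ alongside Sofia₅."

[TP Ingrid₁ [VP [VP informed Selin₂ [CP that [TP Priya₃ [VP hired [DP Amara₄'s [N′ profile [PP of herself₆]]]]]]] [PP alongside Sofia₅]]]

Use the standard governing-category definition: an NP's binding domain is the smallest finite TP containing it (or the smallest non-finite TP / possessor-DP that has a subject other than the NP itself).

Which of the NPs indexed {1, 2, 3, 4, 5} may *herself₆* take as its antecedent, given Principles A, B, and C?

{4}

*herself* is an anaphor, so Principle A applies: it must be bound in its binding domain.
Binding domain of *herself₆*: the possessed DP, whose subject is Amara₄.
*Ingrid₁* c-commands the anaphor but is outside its binding domain → cannot satisfy Principle A.
*Selin₂* c-commands the anaphor but is outside its binding domain → cannot satisfy Principle A.
*Priya₃* c-commands the anaphor but is outside its binding domain → cannot satisfy Principle A.
*Amara₄* c-commands the anaphor within its binding domain → licit binder.
*Sofia₅* does not c-command the anaphor → cannot bind it.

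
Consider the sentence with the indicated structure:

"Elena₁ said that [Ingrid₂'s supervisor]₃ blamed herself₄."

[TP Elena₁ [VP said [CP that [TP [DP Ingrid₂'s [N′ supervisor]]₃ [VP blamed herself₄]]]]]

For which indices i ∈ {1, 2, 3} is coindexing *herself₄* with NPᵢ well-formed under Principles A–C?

{3}

*herself* is an anaphor, so Principle A applies: it must be bound in its binding domain.
Binding domain of *herself₄*: the embedded TP, whose subject is [Ingrid₂'s supervisor]₃.
*Elena₁* c-commands the anaphor but is outside its binding domain → cannot satisfy Principle A.
*Ingrid₂* does not c-command the anaphor → cannot bind it.
*[Ingrid₂'s supervisor]₃* c-commands the anaphor within its binding domain → licit binder.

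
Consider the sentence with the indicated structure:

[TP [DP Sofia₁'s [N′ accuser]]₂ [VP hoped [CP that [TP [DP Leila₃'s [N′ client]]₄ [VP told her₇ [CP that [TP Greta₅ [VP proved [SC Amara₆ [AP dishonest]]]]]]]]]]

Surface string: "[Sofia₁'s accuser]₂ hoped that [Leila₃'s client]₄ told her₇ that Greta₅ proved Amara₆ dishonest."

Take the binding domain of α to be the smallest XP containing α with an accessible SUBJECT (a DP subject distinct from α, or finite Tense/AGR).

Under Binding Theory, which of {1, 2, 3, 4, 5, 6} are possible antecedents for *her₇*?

{1, 2, 3}

*her* is a pronoun, so Principle B applies: it must be free in its binding domain.
Binding domain of *her₇*: the embedded TP, whose subject is [Leila₃'s client]₄.
*Sofia₁* and the pronoun do not c-command one another → neither Principle B nor Principle C is at stake; coindexation permitted.
*[Sofia₁'s accuser]₂* c-commands the pronoun but from outside its binding domain, and is not c-commanded by it → coindexation permitted.
*Leila₃* and the pronoun do not c-command one another → neither Principle B nor Principle C is at stake; coindexation permitted.
*[Leila₃'s client]₄* c-commands the pronoun within its binding domain → coindexation would violate Principle B.
*Greta₅*: the pronoun c-commands this R-expression → coindexation would violate Principle C on *Greta₅*.
*Amara₆*: the pronoun c-commands this R-expression → coindexation would violate Principle C on *Amara₆*.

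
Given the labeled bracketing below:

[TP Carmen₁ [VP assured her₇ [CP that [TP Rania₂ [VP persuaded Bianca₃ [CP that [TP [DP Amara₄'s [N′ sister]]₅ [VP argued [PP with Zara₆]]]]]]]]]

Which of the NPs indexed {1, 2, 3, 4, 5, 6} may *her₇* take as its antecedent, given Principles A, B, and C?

*her* is a pronoun, so Principle B applies: it must be free in its binding domain.
Binding domain of *her₇*: the matrix TP, whose subject is Carmen₁.
*Carmen₁* c-commands the pronoun within its binding domain → coindexation would violate Principle B.
*Rania₂*: the pronoun c-commands this R-expression → coindexation would violate Principle C on *Rania₂*.
*Bianca₃*: the pronoun c-commands this R-expression → coindexation would violate Principle C on *Bianca₃*.
*Amara₄*: the pronoun c-commands this R-expression → coindexation would violate Principle C on *Amara₄*.
*[Amara₄'s sister]₅*: the pronoun c-commands this R-expression → coindexation would violate Principle C on *[Amara₄'s sister]₅*.
*Zara₆*: the pronoun c-commands this R-expression → coindexation would violate Principle C on *Zara₆*.

none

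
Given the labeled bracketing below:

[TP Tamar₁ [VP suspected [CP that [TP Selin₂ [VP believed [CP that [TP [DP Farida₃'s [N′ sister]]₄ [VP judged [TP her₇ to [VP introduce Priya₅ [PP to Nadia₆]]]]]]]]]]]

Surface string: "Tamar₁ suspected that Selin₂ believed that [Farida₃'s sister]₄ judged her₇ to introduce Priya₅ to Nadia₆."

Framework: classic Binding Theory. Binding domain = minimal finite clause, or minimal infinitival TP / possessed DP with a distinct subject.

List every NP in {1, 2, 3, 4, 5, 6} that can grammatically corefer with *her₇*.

*her* is a pronoun, so Principle B applies: it must be free in its binding domain.
Binding domain of *her₇*: the embedded TP, whose subject is [Farida₃'s sister]₄.
*Tamar₁* c-commands the pronoun but from outside its binding domain, and is not c-commanded by it → coindexation permitted.
*Selin₂* c-commands the pronoun but from outside its binding domain, and is not c-commanded by it → coindexation permitted.
*Farida₃* and the pronoun do not c-command one another → neither Principle B nor Principle C is at stake; coindexation permitted.
*[Farida₃'s sister]₄* c-commands the pronoun within its binding domain → coindexation would violate Principle B.
*Priya₅*: the pronoun c-commands this R-expression → coindexation would violate Principle C on *Priya₅*.
*Nadia₆*: the pronoun c-commands this R-expression → coindexation would violate Principle C on *Nadia₆*.

{1, 2, 3}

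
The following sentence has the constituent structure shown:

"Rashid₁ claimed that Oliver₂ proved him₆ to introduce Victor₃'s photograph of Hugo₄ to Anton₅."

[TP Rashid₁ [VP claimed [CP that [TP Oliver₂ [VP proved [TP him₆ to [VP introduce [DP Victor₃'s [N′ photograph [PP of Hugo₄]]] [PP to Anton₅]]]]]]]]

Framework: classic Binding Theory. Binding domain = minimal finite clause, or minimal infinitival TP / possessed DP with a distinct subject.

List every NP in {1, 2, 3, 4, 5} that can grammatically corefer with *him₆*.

*him* is a pronoun, so Principle B applies: it must be free in its binding domain.
Binding domain of *him₆*: the embedded TP, whose subject is Oliver₂.
*Rashid₁* c-commands the pronoun but from outside its binding domain, and is not c-commanded by it → coindexation permitted.
*Oliver₂* c-commands the pronoun within its binding domain → coindexation would violate Principle B.
*Victor₃*: the pronoun c-commands this R-expression → coindexation would violate Principle C on *Victor₃*.
*Hugo₄*: the pronoun c-commands this R-expression → coindexation would violate Principle C on *Hugo₄*.
*Anton₅*: the pronoun c-commands this R-expression → coindexation would violate Principle C on *Anton₅*.

{1}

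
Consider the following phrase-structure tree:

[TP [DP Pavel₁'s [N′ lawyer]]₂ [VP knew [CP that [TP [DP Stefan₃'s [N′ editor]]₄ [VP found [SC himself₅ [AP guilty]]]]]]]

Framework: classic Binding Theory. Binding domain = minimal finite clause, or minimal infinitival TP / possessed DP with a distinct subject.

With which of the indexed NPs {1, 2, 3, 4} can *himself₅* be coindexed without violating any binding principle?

*himself* is an anaphor, so Principle A applies: it must be bound in its binding domain.
Binding domain of *himself₅*: the embedded TP, whose subject is [Stefan₃'s editor]₄.
*Pavel₁* does not c-command the anaphor → cannot bind it.
*[Pavel₁'s lawyer]₂* c-commands the anaphor but is outside its binding domain → cannot satisfy Principle A.
*Stefan₃* does not c-command the anaphor → cannot bind it.
*[Stefan₃'s editor]₄* c-commands the anaphor within its binding domain → licit binder.

{4}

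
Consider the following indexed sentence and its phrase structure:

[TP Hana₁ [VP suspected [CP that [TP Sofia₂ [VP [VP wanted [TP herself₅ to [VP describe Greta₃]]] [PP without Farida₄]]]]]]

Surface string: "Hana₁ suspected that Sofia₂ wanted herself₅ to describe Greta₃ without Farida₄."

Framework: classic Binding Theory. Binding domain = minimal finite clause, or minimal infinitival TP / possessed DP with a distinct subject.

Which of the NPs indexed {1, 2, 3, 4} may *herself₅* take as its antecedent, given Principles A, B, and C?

{2}

*herself* is an anaphor, so Principle A applies: it must be bound in its binding domain.
Binding domain of *herself₅*: the embedded TP, whose subject is Sofia₂.
*Hana₁* c-commands the anaphor but is outside its binding domain → cannot satisfy Principle A.
*Sofia₂* c-commands the anaphor within its binding domain → licit binder.
*Greta₃* does not c-command the anaphor → cannot bind it.
*Farida₄* does not c-command the anaphor → cannot bind it.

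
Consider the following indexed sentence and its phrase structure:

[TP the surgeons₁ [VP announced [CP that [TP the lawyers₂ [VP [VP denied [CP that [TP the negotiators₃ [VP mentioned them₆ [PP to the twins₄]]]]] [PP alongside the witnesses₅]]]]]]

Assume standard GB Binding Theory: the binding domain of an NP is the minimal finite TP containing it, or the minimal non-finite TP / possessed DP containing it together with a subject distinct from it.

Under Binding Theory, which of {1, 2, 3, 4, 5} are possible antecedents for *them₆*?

{1, 2, 5}

*them* is a pronoun, so Principle B applies: it must be free in its binding domain.
Binding domain of *them₆*: the embedded TP, whose subject is the negotiators₃.
*the surgeons₁* c-commands the pronoun but from outside its binding domain, and is not c-commanded by it → coindexation permitted.
*the lawyers₂* c-commands the pronoun but from outside its binding domain, and is not c-commanded by it → coindexation permitted.
*the negotiators₃* c-commands the pronoun within its binding domain → coindexation would violate Principle B.
*the twins₄*: the pronoun c-commands this R-expression → coindexation would violate Principle C on *the twins₄*.
*the witnesses₅* and the pronoun do not c-command one another → neither Principle B nor Principle C is at stake; coindexation permitted.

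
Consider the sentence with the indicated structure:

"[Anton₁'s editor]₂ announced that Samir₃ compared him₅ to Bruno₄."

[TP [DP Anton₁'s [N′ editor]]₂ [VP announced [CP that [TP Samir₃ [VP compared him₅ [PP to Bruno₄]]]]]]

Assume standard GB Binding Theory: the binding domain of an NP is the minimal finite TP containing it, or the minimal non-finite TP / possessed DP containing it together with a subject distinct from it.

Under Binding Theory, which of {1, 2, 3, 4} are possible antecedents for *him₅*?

{1, 2}

*him* is a pronoun, so Principle B applies: it must be free in its binding domain.
Binding domain of *him₅*: the embedded TP, whose subject is Samir₃.
*Anton₁* and the pronoun do not c-command one another → neither Principle B nor Principle C is at stake; coindexation permitted.
*[Anton₁'s editor]₂* c-commands the pronoun but from outside its binding domain, and is not c-commanded by it → coindexation permitted.
*Samir₃* c-commands the pronoun within its binding domain → coindexation would violate Principle B.
*Bruno₄*: the pronoun c-commands this R-expression → coindexation would violate Principle C on *Bruno₄*.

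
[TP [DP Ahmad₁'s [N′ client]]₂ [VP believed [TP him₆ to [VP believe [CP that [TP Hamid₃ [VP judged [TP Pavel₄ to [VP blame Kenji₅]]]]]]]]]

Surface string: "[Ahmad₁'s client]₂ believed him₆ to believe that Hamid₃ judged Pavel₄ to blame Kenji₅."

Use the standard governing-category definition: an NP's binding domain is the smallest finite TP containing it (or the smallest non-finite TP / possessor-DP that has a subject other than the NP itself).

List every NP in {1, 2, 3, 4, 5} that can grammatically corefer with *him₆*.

{1}

*him* is a pronoun, so Principle B applies: it must be free in its binding domain.
Binding domain of *him₆*: the matrix TP, whose subject is [Ahmad₁'s client]₂.
*Ahmad₁* and the pronoun do not c-command one another → neither Principle B nor Principle C is at stake; coindexation permitted.
*[Ahmad₁'s client]₂* c-commands the pronoun within its binding domain → coindexation would violate Principle B.
*Hamid₃*: the pronoun c-commands this R-expression → coindexation would violate Principle C on *Hamid₃*.
*Pavel₄*: the pronoun c-commands this R-expression → coindexation would violate Principle C on *Pavel₄*.
*Kenji₅*: the pronoun c-commands this R-expression → coindexation would violate Principle C on *Kenji₅*.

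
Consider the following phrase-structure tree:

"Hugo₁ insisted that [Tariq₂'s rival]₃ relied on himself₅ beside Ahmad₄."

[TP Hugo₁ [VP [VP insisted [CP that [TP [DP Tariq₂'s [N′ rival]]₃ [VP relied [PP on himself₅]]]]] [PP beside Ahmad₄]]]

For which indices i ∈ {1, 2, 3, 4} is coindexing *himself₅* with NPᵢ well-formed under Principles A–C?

{3}

*himself* is an anaphor, so Principle A applies: it must be bound in its binding domain.
Binding domain of *himself₅*: the embedded TP, whose subject is [Tariq₂'s rival]₃.
*Hugo₁* c-commands the anaphor but is outside its binding domain → cannot satisfy Principle A.
*Tariq₂* does not c-command the anaphor → cannot bind it.
*[Tariq₂'s rival]₃* c-commands the anaphor within its binding domain → licit binder.
*Ahmad₄* does not c-command the anaphor → cannot bind it.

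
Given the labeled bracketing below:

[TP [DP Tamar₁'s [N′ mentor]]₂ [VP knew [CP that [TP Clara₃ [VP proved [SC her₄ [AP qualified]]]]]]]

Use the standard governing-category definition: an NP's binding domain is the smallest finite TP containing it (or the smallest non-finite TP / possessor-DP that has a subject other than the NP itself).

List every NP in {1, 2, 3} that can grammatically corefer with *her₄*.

*her* is a pronoun, so Principle B applies: it must be free in its binding domain.
Binding domain of *her₄*: the embedded TP, whose subject is Clara₃.
*Tamar₁* and the pronoun do not c-command one another → neither Principle B nor Principle C is at stake; coindexation permitted.
*[Tamar₁'s mentor]₂* c-commands the pronoun but from outside its binding domain, and is not c-commanded by it → coindexation permitted.
*Clara₃* c-commands the pronoun within its binding domain → coindexation would violate Principle B.

{1, 2}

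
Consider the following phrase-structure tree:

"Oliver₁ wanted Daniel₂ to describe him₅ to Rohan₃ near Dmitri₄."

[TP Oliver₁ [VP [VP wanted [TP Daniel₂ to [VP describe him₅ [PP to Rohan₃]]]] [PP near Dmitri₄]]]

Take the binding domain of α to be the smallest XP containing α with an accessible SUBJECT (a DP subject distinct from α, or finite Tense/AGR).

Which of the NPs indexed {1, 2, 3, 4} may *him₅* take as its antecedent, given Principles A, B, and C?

*him* is a pronoun, so Principle B applies: it must be free in its binding domain.
Binding domain of *him₅*: the embedded TP, whose subject is Daniel₂.
*Oliver₁* c-commands the pronoun but from outside its binding domain, and is not c-commanded by it → coindexation permitted.
*Daniel₂* c-commands the pronoun within its binding domain → coindexation would violate Principle B.
*Rohan₃*: the pronoun c-commands this R-expression → coindexation would violate Principle C on *Rohan₃*.
*Dmitri₄* and the pronoun do not c-command one another → neither Principle B nor Principle C is at stake; coindexation permitted.

{1, 4}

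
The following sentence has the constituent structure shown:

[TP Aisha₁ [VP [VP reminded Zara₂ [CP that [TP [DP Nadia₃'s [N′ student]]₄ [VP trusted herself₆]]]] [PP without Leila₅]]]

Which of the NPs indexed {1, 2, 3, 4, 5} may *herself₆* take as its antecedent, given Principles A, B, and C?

*herself* is an anaphor, so Principle A applies: it must be bound in its binding domain.
Binding domain of *herself₆*: the embedded TP, whose subject is [Nadia₃'s student]₄.
*Aisha₁* c-commands the anaphor but is outside its binding domain → cannot satisfy Principle A.
*Zara₂* c-commands the anaphor but is outside its binding domain → cannot satisfy Principle A.
*Nadia₃* does not c-command the anaphor → cannot bind it.
*[Nadia₃'s student]₄* c-commands the anaphor within its binding domain → licit binder.
*Leila₅* does not c-command the anaphor → cannot bind it.

{4}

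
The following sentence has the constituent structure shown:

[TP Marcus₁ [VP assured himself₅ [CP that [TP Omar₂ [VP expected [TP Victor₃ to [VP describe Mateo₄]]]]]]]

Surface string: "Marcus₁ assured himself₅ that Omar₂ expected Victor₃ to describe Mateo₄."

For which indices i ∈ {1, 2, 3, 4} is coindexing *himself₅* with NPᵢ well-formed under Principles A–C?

*himself* is an anaphor, so Principle A applies: it must be bound in its binding domain.
Binding domain of *himself₅*: the matrix TP, whose subject is Marcus₁.
*Marcus₁* c-commands the anaphor within its binding domain → licit binder.
*Omar₂* does not c-command the anaphor → cannot bind it.
*Victor₃* does not c-command the anaphor → cannot bind it.
*Mateo₄* does not c-command the anaphor → cannot bind it.

{1}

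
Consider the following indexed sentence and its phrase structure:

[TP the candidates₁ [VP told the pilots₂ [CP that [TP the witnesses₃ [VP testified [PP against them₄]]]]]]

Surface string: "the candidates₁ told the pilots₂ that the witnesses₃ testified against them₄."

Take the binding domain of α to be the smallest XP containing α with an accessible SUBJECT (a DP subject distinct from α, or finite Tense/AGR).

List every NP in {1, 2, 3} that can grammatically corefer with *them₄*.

*them* is a pronoun, so Principle B applies: it must be free in its binding domain.
Binding domain of *them₄*: the embedded TP, whose subject is the witnesses₃.
*the candidates₁* c-commands the pronoun but from outside its binding domain, and is not c-commanded by it → coindexation permitted.
*the pilots₂* c-commands the pronoun but from outside its binding domain, and is not c-commanded by it → coindexation permitted.
*the witnesses₃* c-commands the pronoun within its binding domain → coindexation would violate Principle B.

{1, 2}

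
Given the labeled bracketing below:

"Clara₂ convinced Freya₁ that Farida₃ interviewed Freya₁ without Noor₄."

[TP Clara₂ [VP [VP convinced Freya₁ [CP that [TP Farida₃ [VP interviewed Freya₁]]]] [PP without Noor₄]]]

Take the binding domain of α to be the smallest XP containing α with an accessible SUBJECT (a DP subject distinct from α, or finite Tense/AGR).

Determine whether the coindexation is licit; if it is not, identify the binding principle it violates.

The two coindexed NPs are *Freya₁* (the lower occurrence) and *Freya₁* (the higher occurrence).
*Freya₁* (the lower occurrence) is an R-expression. Principle C requires it to be free everywhere.
*Freya₁* (the higher occurrence) c-commands it and carries the same index.
The R-expression is bound → Principle C violation.

Principle C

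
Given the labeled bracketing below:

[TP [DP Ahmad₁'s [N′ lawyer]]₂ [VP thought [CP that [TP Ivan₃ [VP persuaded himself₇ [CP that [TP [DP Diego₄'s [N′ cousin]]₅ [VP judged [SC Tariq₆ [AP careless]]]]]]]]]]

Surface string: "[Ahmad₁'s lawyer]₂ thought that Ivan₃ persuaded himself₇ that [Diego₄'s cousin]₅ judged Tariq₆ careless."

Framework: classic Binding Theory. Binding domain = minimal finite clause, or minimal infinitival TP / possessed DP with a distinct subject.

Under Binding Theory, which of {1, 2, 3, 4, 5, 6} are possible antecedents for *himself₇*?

*himself* is an anaphor, so Principle A applies: it must be bound in its binding domain.
Binding domain of *himself₇*: the embedded TP, whose subject is Ivan₃.
*Ahmad₁* does not c-command the anaphor → cannot bind it.
*[Ahmad₁'s lawyer]₂* c-commands the anaphor but is outside its binding domain → cannot satisfy Principle A.
*Ivan₃* c-commands the anaphor within its binding domain → licit binder.
*Diego₄* does not c-command the anaphor → cannot bind it.
*[Diego₄'s cousin]₅* does not c-command the anaphor → cannot bind it.
*Tariq₆* does not c-command the anaphor → cannot bind it.

{3}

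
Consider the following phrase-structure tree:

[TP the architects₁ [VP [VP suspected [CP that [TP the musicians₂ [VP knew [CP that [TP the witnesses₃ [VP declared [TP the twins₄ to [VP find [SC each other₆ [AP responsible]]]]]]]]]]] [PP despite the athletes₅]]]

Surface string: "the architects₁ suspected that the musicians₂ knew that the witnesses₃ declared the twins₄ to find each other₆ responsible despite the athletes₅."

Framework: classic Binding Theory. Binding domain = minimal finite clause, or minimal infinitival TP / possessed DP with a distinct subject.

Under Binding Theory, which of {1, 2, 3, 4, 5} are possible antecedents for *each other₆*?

{4}

*each other* is an anaphor, so Principle A applies: it must be bound in its binding domain.
Binding domain of *each other₆*: the embedded TP, whose subject is the twins₄.
*the architects₁* c-commands the anaphor but is outside its binding domain → cannot satisfy Principle A.
*the musicians₂* c-commands the anaphor but is outside its binding domain → cannot satisfy Principle A.
*the witnesses₃* c-commands the anaphor but is outside its binding domain → cannot satisfy Principle A.
*the twins₄* c-commands the anaphor within its binding domain → licit binder.
*the athletes₅* does not c-command the anaphor → cannot bind it.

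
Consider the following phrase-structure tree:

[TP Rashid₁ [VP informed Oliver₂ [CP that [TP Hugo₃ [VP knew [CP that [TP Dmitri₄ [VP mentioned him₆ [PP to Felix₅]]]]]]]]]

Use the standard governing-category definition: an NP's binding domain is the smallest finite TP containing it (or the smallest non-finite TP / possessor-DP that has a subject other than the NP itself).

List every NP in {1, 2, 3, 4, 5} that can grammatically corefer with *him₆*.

*him* is a pronoun, so Principle B applies: it must be free in its binding domain.
Binding domain of *him₆*: the embedded TP, whose subject is Dmitri₄.
*Rashid₁* c-commands the pronoun but from outside its binding domain, and is not c-commanded by it → coindexation permitted.
*Oliver₂* c-commands the pronoun but from outside its binding domain, and is not c-commanded by it → coindexation permitted.
*Hugo₃* c-commands the pronoun but from outside its binding domain, and is not c-commanded by it → coindexation permitted.
*Dmitri₄* c-commands the pronoun within its binding domain → coindexation would violate Principle B.
*Felix₅*: the pronoun c-commands this R-expression → coindexation would violate Principle C on *Felix₅*.

{1, 2, 3}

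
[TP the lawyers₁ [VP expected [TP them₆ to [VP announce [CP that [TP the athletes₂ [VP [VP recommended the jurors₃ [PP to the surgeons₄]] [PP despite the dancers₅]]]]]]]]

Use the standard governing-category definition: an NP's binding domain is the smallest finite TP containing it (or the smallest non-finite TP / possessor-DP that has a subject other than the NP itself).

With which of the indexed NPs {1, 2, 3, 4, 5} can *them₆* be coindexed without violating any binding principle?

*them* is a pronoun, so Principle B applies: it must be free in its binding domain.
Binding domain of *them₆*: the matrix TP, whose subject is the lawyers₁.
*the lawyers₁* c-commands the pronoun within its binding domain → coindexation would violate Principle B.
*the athletes₂*: the pronoun c-commands this R-expression → coindexation would violate Principle C on *the athletes₂*.
*the jurors₃*: the pronoun c-commands this R-expression → coindexation would violate Principle C on *the jurors₃*.
*the surgeons₄*: the pronoun c-commands this R-expression → coindexation would violate Principle C on *the surgeons₄*.
*the dancers₅*: the pronoun c-commands this R-expression → coindexation would violate Principle C on *the dancers₅*.

none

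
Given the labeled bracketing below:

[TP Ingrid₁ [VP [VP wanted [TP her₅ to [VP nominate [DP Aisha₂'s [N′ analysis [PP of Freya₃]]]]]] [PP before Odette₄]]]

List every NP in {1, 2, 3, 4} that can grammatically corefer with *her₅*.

{4}

*her* is a pronoun, so Principle B applies: it must be free in its binding domain.
Binding domain of *her₅*: the matrix TP, whose subject is Ingrid₁.
*Ingrid₁* c-commands the pronoun within its binding domain → coindexation would violate Principle B.
*Aisha₂*: the pronoun c-commands this R-expression → coindexation would violate Principle C on *Aisha₂*.
*Freya₃*: the pronoun c-commands this R-expression → coindexation would violate Principle C on *Freya₃*.
*Odette₄* and the pronoun do not c-command one another → neither Principle B nor Principle C is at stake; coindexation permitted.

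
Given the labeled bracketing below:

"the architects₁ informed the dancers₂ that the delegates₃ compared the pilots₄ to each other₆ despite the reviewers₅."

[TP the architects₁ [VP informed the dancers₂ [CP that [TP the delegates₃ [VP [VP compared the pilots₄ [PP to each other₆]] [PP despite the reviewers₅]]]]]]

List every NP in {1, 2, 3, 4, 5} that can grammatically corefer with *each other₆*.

*each other* is an anaphor, so Principle A applies: it must be bound in its binding domain.
Binding domain of *each other₆*: the embedded TP, whose subject is the delegates₃.
*the architects₁* c-commands the anaphor but is outside its binding domain → cannot satisfy Principle A.
*the dancers₂* c-commands the anaphor but is outside its binding domain → cannot satisfy Principle A.
*the delegates₃* c-commands the anaphor within its binding domain → licit binder.
*the pilots₄* c-commands the anaphor within its binding domain → licit binder.
*the reviewers₅* does not c-command the anaphor → cannot bind it.

{3, 4}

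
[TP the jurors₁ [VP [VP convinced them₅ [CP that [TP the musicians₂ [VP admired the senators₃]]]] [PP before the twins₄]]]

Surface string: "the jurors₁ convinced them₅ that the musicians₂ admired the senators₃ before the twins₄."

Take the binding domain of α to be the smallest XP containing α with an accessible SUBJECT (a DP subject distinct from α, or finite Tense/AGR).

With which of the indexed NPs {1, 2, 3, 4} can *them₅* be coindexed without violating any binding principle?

{4}

*them* is a pronoun, so Principle B applies: it must be free in its binding domain.
Binding domain of *them₅*: the matrix TP, whose subject is the jurors₁.
*the jurors₁* c-commands the pronoun within its binding domain → coindexation would violate Principle B.
*the musicians₂*: the pronoun c-commands this R-expression → coindexation would violate Principle C on *the musicians₂*.
*the senators₃*: the pronoun c-commands this R-expression → coindexation would violate Principle C on *the senators₃*.
*the twins₄* and the pronoun do not c-command one another → neither Principle B nor Principle C is at stake; coindexation permitted.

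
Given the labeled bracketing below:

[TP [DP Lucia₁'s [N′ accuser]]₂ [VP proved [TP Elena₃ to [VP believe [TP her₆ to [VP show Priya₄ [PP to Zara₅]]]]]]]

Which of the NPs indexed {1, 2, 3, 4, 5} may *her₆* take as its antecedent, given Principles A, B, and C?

*her* is a pronoun, so Principle B applies: it must be free in its binding domain.
Binding domain of *her₆*: the embedded TP, whose subject is Elena₃.
*Lucia₁* and the pronoun do not c-command one another → neither Principle B nor Principle C is at stake; coindexation permitted.
*[Lucia₁'s accuser]₂* c-commands the pronoun but from outside its binding domain, and is not c-commanded by it → coindexation permitted.
*Elena₃* c-commands the pronoun within its binding domain → coindexation would violate Principle B.
*Priya₄*: the pronoun c-commands this R-expression → coindexation would violate Principle C on *Priya₄*.
*Zara₅*: the pronoun c-commands this R-expression → coindexation would violate Principle C on *Zara₅*.

{1, 2}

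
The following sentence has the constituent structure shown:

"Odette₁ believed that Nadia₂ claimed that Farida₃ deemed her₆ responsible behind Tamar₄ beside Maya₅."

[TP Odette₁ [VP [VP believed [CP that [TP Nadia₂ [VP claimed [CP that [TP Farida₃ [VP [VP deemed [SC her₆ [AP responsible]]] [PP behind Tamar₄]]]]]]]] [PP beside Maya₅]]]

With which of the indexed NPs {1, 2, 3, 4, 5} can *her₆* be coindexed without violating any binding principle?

{1, 2, 4, 5}

*her* is a pronoun, so Principle B applies: it must be free in its binding domain.
Binding domain of *her₆*: the embedded TP, whose subject is Farida₃.
*Odette₁* c-commands the pronoun but from outside its binding domain, and is not c-commanded by it → coindexation permitted.
*Nadia₂* c-commands the pronoun but from outside its binding domain, and is not c-commanded by it → coindexation permitted.
*Farida₃* c-commands the pronoun within its binding domain → coindexation would violate Principle B.
*Tamar₄* and the pronoun do not c-command one another → neither Principle B nor Principle C is at stake; coindexation permitted.
*Maya₅* and the pronoun do not c-command one another → neither Principle B nor Principle C is at stake; coindexation permitted.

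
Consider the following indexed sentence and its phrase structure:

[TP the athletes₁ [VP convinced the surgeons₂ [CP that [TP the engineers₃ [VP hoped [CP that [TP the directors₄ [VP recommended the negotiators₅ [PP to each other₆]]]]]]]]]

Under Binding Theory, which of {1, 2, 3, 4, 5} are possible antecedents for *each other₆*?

*each other* is an anaphor, so Principle A applies: it must be bound in its binding domain.
Binding domain of *each other₆*: the embedded TP, whose subject is the directors₄.
*the athletes₁* c-commands the anaphor but is outside its binding domain → cannot satisfy Principle A.
*the surgeons₂* c-commands the anaphor but is outside its binding domain → cannot satisfy Principle A.
*the engineers₃* c-commands the anaphor but is outside its binding domain → cannot satisfy Principle A.
*the directors₄* c-commands the anaphor within its binding domain → licit binder.
*the negotiators₅* c-commands the anaphor within its binding domain → licit binder.

{4, 5}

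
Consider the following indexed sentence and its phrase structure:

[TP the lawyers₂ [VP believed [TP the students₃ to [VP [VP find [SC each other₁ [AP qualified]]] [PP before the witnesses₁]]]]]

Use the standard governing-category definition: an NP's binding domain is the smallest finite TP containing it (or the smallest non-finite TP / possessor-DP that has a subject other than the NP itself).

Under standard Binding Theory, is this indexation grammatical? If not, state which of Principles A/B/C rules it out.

The two coindexed NPs are *the witnesses₁* and *each other₁*.
*each other₁* is an anaphor. Principle A requires it to be bound within its binding domain — the embedded TP, whose subject is the students₃.
Within that domain it is c-commanded by *the students₃*, which does not share its index.
*the witnesses₁* does not c-command the anaphor at all.
The anaphor is unbound in its domain → Principle A violation.

Principle A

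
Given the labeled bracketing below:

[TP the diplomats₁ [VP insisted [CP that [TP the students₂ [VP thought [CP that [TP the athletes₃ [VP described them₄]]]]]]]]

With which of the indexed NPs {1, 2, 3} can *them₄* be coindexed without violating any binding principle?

*them* is a pronoun, so Principle B applies: it must be free in its binding domain.
Binding domain of *them₄*: the embedded TP, whose subject is the athletes₃.
*the diplomats₁* c-commands the pronoun but from outside its binding domain, and is not c-commanded by it → coindexation permitted.
*the students₂* c-commands the pronoun but from outside its binding domain, and is not c-commanded by it → coindexation permitted.
*the athletes₃* c-commands the pronoun within its binding domain → coindexation would violate Principle B.

{1, 2}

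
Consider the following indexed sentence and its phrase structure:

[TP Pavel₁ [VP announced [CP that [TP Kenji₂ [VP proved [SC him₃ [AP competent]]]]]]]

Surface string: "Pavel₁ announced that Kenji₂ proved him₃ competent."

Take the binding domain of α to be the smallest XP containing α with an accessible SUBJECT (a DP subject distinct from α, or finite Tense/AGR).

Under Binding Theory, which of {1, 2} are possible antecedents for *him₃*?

{1}

*him* is a pronoun, so Principle B applies: it must be free in its binding domain.
Binding domain of *him₃*: the embedded TP, whose subject is Kenji₂.
*Pavel₁* c-commands the pronoun but from outside its binding domain, and is not c-commanded by it → coindexation permitted.
*Kenji₂* c-commands the pronoun within its binding domain → coindexation would violate Principle B.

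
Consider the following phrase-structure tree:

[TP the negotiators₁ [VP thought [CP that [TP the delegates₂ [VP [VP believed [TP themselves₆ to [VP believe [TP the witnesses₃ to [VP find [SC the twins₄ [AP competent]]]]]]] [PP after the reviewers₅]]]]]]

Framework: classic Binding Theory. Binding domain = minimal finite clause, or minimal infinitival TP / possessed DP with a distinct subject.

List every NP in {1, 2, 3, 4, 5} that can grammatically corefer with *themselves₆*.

{2}

*themselves* is an anaphor, so Principle A applies: it must be bound in its binding domain.
Binding domain of *themselves₆*: the embedded TP, whose subject is the delegates₂.
*the negotiators₁* c-commands the anaphor but is outside its binding domain → cannot satisfy Principle A.
*the delegates₂* c-commands the anaphor within its binding domain → licit binder.
*the witnesses₃* does not c-command the anaphor → cannot bind it.
*the twins₄* does not c-command the anaphor → cannot bind it.
*the reviewers₅* does not c-command the anaphor → cannot bind it.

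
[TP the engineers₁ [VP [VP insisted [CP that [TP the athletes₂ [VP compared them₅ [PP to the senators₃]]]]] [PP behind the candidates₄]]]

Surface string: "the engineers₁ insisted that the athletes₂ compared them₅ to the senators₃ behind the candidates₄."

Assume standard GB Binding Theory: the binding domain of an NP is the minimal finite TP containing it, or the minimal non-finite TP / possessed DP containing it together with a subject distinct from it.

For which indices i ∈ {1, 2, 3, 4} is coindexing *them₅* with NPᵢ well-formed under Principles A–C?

{1, 4}

*them* is a pronoun, so Principle B applies: it must be free in its binding domain.
Binding domain of *them₅*: the embedded TP, whose subject is the athletes₂.
*the engineers₁* c-commands the pronoun but from outside its binding domain, and is not c-commanded by it → coindexation permitted.
*the athletes₂* c-commands the pronoun within its binding domain → coindexation would violate Principle B.
*the senators₃*: the pronoun c-commands this R-expression → coindexation would violate Principle C on *the senators₃*.
*the candidates₄* and the pronoun do not c-command one another → neither Principle B nor Principle C is at stake; coindexation permitted.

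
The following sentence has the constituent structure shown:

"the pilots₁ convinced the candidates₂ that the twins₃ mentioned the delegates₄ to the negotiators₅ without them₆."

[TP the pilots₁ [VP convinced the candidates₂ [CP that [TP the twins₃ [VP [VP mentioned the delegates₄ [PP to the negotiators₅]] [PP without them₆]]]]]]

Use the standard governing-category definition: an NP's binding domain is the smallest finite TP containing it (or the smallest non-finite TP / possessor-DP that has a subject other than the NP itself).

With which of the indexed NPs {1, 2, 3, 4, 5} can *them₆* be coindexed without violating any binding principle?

{1, 2, 4, 5}

*them* is a pronoun, so Principle B applies: it must be free in its binding domain.
Binding domain of *them₆*: the embedded TP, whose subject is the twins₃.
*the pilots₁* c-commands the pronoun but from outside its binding domain, and is not c-commanded by it → coindexation permitted.
*the candidates₂* c-commands the pronoun but from outside its binding domain, and is not c-commanded by it → coindexation permitted.
*the twins₃* c-commands the pronoun within its binding domain → coindexation would violate Principle B.
*the delegates₄* and the pronoun do not c-command one another → neither Principle B nor Principle C is at stake; coindexation permitted.
*the negotiators₅* and the pronoun do not c-command one another → neither Principle B nor Principle C is at stake; coindexation permitted.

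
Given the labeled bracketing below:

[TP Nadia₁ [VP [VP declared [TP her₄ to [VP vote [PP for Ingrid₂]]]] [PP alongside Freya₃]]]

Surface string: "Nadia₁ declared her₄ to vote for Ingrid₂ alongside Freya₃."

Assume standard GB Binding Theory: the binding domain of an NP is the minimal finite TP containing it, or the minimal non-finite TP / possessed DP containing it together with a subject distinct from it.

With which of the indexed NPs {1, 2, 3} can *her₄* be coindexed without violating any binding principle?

{3}

*her* is a pronoun, so Principle B applies: it must be free in its binding domain.
Binding domain of *her₄*: the matrix TP, whose subject is Nadia₁.
*Nadia₁* c-commands the pronoun within its binding domain → coindexation would violate Principle B.
*Ingrid₂*: the pronoun c-commands this R-expression → coindexation would violate Principle C on *Ingrid₂*.
*Freya₃* and the pronoun do not c-command one another → neither Principle B nor Principle C is at stake; coindexation permitted.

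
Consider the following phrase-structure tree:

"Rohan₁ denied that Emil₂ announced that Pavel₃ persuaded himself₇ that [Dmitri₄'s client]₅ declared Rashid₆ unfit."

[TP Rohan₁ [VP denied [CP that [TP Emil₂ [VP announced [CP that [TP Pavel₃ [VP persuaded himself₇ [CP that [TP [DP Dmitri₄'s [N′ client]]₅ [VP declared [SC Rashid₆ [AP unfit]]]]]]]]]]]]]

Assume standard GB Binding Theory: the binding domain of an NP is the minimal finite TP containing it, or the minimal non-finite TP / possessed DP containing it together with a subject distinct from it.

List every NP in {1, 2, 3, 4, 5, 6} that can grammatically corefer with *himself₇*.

{3}

*himself* is an anaphor, so Principle A applies: it must be bound in its binding domain.
Binding domain of *himself₇*: the embedded TP, whose subject is Pavel₃.
*Rohan₁* c-commands the anaphor but is outside its binding domain → cannot satisfy Principle A.
*Emil₂* c-commands the anaphor but is outside its binding domain → cannot satisfy Principle A.
*Pavel₃* c-commands the anaphor within its binding domain → licit binder.
*Dmitri₄* does not c-command the anaphor → cannot bind it.
*[Dmitri₄'s client]₅* does not c-command the anaphor → cannot bind it.
*Rashid₆* does not c-command the anaphor → cannot bind it.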